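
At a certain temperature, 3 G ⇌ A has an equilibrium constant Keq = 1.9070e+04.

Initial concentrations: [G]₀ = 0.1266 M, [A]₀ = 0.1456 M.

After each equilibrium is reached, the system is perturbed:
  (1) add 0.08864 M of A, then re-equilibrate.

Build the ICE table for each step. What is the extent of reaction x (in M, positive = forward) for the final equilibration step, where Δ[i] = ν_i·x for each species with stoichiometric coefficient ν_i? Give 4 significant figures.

x = -9.9369e-04 M

Q₀ = 71.76 vs Keq = 1.9070e+04 ⇒ Q<K, forward
Step 1:
                   G          A
  I           0.1266     0.1456
  C          -0.1054    0.03515
  E          0.02116     0.1807
  solve Keq expr → x = 0.03515; check Q = 1.9070e+04
Then add 0.08864 M of A.
Step 2:
                   G          A
  I          0.02116     0.2694
  C         0.002981 -9.9369e-04
  E          0.02414     0.2684
  solve Keq expr → x = -9.9369e-04; check Q = 1.9070e+04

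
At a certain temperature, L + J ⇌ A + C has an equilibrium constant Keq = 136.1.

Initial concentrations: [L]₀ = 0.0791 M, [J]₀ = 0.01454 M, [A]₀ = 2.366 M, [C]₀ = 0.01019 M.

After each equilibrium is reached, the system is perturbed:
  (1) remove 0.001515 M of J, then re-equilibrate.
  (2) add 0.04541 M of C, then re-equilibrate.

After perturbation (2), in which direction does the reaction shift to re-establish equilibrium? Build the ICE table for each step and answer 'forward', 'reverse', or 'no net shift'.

Q₀ = 20.96 vs Keq = 136.1 ⇒ Q<K, forward
Step 1:
                  L         J         A         C
  I          0.0791   0.01454     2.366   0.01019
  C       -0.009577 -0.009577  0.009577  0.009577
  E         0.06952  0.004963     2.376   0.01977
  solve Keq expr → x = 0.009577; check Q = 136.1
Then remove 0.001515 M of J.
Step 2:
                  L         J         A         C
  I         0.06952  0.003448     2.376   0.01977
  C        0.001148  0.001148 -0.001148 -0.001148
  E         0.07067  0.004596     2.374   0.01862
  solve Keq expr → x = -0.001148; check Q = 136.1
Then add 0.04541 M of C.
Step 3:
                  L         J         A         C
  I         0.07067  0.004596     2.374   0.06403
  C        0.007846  0.007846 -0.007846 -0.007846
  E         0.07852   0.01244     2.367   0.05618
  solve Keq expr → x = -0.007846; check Q = 136.1

Direction: reverse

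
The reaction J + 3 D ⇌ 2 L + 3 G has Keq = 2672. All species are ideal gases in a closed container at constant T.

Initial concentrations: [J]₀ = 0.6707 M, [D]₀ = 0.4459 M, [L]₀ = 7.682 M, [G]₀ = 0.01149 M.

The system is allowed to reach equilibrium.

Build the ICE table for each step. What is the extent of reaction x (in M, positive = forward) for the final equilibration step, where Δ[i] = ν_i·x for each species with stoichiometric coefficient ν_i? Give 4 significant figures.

x = 0.1094 M

Q₀ = 0.001505 vs Keq = 2672 ⇒ Q<K, forward
Step 1:
                    J           D           L           G
  Initial      0.6707      0.4459       7.682     0.01149
  Change      -0.1094     -0.3282      0.2188      0.3282
  Equil        0.5613      0.1177       7.901      0.3397
  solve Keq expr → x = 0.1094; check Q = 2672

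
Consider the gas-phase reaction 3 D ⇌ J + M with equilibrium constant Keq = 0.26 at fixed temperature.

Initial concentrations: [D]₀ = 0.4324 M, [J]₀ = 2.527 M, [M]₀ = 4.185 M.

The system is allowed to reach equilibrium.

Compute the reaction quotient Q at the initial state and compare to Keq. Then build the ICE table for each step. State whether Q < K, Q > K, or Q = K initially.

Q₀ = 130.8; Q > K (proceeds reverse)

Q₀ = 130.8 vs Keq = 0.26 ⇒ Q>K, reverse
Step 1:
                    D           J           M
  Initial      0.4324       2.527       4.185
  Change        2.392     -0.7974     -0.7974
  Equil         2.825        1.73       3.388
  solve Keq expr → x = -0.7974; check Q = 0.26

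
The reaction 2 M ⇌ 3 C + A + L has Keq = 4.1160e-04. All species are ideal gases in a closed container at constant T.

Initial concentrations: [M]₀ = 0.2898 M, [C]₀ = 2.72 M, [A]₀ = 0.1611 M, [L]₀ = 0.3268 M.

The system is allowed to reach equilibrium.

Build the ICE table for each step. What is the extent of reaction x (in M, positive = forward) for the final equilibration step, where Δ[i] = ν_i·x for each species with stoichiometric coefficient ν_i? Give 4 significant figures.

Q₀ = 12.62 vs Keq = 4.1160e-04 ⇒ Q>K, reverse
Step 1:
                   M          C          A          L
  I           0.2898       2.72     0.1611     0.3268
  C            0.322    -0.4831     -0.161     -0.161
  E           0.6118      2.237 8.3030e-05     0.1658
  solve Keq expr → x = -0.161; check Q = 4.1160e-04

x = -0.161 M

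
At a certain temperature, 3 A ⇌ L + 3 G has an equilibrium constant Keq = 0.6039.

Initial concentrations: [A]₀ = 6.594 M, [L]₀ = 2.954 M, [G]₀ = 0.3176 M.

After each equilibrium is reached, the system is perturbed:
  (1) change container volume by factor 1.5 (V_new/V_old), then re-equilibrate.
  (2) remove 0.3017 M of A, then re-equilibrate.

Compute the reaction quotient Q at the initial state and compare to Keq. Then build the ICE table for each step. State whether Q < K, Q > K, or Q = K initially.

Q₀ = 3.3007e-04; Q < K (proceeds forward)

Q₀ = 3.3007e-04 vs Keq = 0.6039 ⇒ Q<K, forward
Step 1:
                    A           L           G
  init          6.594       2.954      0.3176
  Δ             -2.13        0.71        2.13
  eq            4.464       3.664       2.448
  solve Keq expr → x = 0.71; check Q = 0.6039
Then change container volume by factor 1.5 (V_new/V_old).
Step 2:
                    A           L           G
  init          2.976       2.443       1.632
  Δ           -0.1383     0.04609      0.1383
  eq            2.838       2.489        1.77
  solve Keq expr → x = 0.04609; check Q = 0.6039
Then remove 0.3017 M of A.
Step 3:
                    A           L           G
  init          2.536       2.489        1.77
  Δ            0.1108    -0.03694     -0.1108
  eq            2.647       2.452       1.659
  solve Keq expr → x = -0.03694; check Q = 0.6039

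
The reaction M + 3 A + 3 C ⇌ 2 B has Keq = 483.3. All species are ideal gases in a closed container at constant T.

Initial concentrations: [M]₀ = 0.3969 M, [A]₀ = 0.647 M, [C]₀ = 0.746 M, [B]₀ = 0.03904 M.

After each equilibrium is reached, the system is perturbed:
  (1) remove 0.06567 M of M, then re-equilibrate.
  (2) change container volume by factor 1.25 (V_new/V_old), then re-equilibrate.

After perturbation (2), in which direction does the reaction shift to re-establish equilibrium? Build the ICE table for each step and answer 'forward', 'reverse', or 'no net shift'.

Q₀ = 0.03415 vs Keq = 483.3 ⇒ Q<K, forward
Step 1:
                   M          A          C          B
  init        0.3969      0.647      0.746    0.03904
  Δ          -0.1313    -0.3938    -0.3938     0.2626
  eq          0.2656     0.2532     0.3522     0.3016
  solve Keq expr → x = 0.1313; check Q = 483.3
Then remove 0.06567 M of M.
Step 2:
                   M          A          C          B
  init        0.1999     0.2532     0.3522     0.3016
  Δ         0.003624    0.01087    0.01087  -0.007249
  eq          0.2036      0.264      0.363     0.2944
  solve Keq expr → x = -0.003624; check Q = 483.3
Then change container volume by factor 1.25 (V_new/V_old).
Step 3:
                   M          A          C          B
  init        0.1629     0.2112     0.2904     0.2355
  Δ          0.01208    0.03624    0.03624   -0.02416
  eq          0.1749     0.2475     0.3267     0.2113
  solve Keq expr → x = -0.01208; check Q = 483.3

Direction: reverse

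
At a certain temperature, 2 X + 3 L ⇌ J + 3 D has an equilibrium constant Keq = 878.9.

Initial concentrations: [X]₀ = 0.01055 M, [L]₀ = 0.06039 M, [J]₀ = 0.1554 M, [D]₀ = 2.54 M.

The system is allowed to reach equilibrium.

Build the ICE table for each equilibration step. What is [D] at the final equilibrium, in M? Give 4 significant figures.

[D]_eq = 2.288 M

Q₀ = 1.0388e+08 vs Keq = 878.9 ⇒ Q>K, reverse
Step 1:
                   X          L          J          D
  Initial    0.01055    0.06039     0.1554       2.54
  Change       0.168     0.2521   -0.08402    -0.2521
  Equil       0.1786     0.3124    0.07138      2.288
  solve Keq expr → x = -0.08402; check Q = 878.9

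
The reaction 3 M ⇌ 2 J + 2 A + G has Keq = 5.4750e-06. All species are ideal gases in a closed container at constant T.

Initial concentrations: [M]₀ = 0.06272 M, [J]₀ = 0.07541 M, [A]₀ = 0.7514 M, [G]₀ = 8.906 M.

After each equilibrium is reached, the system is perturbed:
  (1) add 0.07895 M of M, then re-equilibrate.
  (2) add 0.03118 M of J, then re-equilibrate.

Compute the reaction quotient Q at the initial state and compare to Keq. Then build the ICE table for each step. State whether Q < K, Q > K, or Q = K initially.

Q₀ = 115.9; Q > K (proceeds reverse)

Q₀ = 115.9 vs Keq = 5.4750e-06 ⇒ Q>K, reverse
Step 1:
                   M          J          A          G
  init       0.06272    0.07541     0.7514      8.906
  Δ            0.113   -0.07532   -0.07532   -0.03766
  eq          0.1757 8.5597e-05     0.6761      8.868
  solve Keq expr → x = -0.03766; check Q = 5.4750e-06
Then add 0.07895 M of M.
Step 2:
                   M          J          A          G
  init        0.2547 8.5597e-05     0.6761      8.868
  Δ       -9.5484e-05 6.3656e-05 6.3656e-05 3.1828e-05
  eq          0.2546 1.4925e-04     0.6761      8.868
  solve Keq expr → x = 3.1828e-05; check Q = 5.4750e-06
Then add 0.03118 M of J.
Step 3:
                   M          J          A          G
  init        0.2546    0.03133     0.6761      8.868
  Δ          0.04669   -0.03113   -0.03113   -0.01556
  eq          0.3013 2.0160e-04      0.645      8.853
  solve Keq expr → x = -0.01556; check Q = 5.4750e-06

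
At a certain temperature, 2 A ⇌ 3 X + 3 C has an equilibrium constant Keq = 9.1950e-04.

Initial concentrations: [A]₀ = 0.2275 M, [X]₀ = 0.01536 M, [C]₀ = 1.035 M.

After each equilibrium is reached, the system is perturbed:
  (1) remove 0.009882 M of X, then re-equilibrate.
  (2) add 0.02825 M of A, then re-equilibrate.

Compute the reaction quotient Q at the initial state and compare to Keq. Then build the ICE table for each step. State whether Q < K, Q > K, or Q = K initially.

Q₀ = 7.7630e-05; Q < K (proceeds forward)

Q₀ = 7.7630e-05 vs Keq = 9.1950e-04 ⇒ Q<K, forward
Step 1:
                    A           X           C
  init         0.2275     0.01536       1.035
  Δ           -0.0119     0.01785     0.01785
  eq           0.2156     0.03321       1.053
  solve Keq expr → x = 0.00595; check Q = 9.1950e-04
Then remove 0.009882 M of X.
Step 2:
                    A           X           C
  init         0.2156     0.02333       1.053
  Δ         -0.005992    0.008988    0.008988
  eq           0.2096     0.03231       1.062
  solve Keq expr → x = 0.002996; check Q = 9.1950e-04
Then add 0.02825 M of A.
Step 3:
                    A           X           C
  init         0.2379     0.03231       1.062
  Δ         -0.001724    0.002587    0.002587
  eq           0.2361      0.0349       1.064
  solve Keq expr → x = 8.6224e-04; check Q = 9.1950e-04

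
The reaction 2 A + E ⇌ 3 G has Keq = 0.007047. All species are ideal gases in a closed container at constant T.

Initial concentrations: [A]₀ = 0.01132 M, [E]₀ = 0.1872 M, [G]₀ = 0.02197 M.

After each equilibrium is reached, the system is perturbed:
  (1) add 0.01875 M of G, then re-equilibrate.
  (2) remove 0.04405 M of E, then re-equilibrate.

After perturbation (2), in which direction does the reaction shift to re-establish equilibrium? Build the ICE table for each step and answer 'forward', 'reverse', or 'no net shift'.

Q₀ = 0.4421 vs Keq = 0.007047 ⇒ Q>K, reverse
Step 1:
                    A           E           G
  I           0.01132      0.1872     0.02197
  C          0.009134    0.004567     -0.0137
  E           0.02045      0.1918    0.008269
  solve Keq expr → x = -0.004567; check Q = 0.007047
Then add 0.01875 M of G.
Step 2:
                    A           E           G
  I           0.02045      0.1918     0.02702
  C           0.01066    0.005328    -0.01598
  E           0.03111      0.1971     0.01104
  solve Keq expr → x = -0.005328; check Q = 0.007047
Then remove 0.04405 M of E.
Step 3:
                    A           E           G
  I           0.03111       0.153     0.01104
  C        5.1645e-04  2.5823e-04 -7.7468e-04
  E           0.03163      0.1533     0.01026
  solve Keq expr → x = -2.5823e-04; check Q = 0.007047

Direction: reverse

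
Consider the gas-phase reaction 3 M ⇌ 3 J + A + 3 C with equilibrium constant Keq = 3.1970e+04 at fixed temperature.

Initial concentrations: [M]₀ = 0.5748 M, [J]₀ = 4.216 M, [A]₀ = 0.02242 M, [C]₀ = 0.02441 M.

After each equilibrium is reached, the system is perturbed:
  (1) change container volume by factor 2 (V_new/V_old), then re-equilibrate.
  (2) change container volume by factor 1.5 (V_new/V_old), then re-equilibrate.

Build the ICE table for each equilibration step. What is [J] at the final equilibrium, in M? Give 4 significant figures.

Q₀ = 1.2867e-04 vs Keq = 3.1970e+04 ⇒ Q<K, forward
Step 1:
                  M         J         A         C
  Initial    0.5748     4.216   0.02242   0.02441
  Change    -0.5268    0.5268    0.1756    0.5268
  Equil     0.04801     4.743     0.198    0.5512
  solve Keq expr → x = 0.1756; check Q = 3.1970e+04
Then change container volume by factor 2 (V_new/V_old).
Step 2:
                  M         J         A         C
  Initial     0.024     2.371   0.09901    0.2756
  Change   -0.01379   0.01379  0.004597   0.01379
  Equil     0.01021     2.385    0.1036    0.2894
  solve Keq expr → x = 0.004597; check Q = 3.1970e+04
Then change container volume by factor 1.5 (V_new/V_old).
Step 3:
                  M         J         A         C
  Initial   0.00681      1.59   0.06907    0.1929
  Change  -0.002762  0.002762 9.2074e-04  0.002762
  Equil    0.004047     1.593   0.06999    0.1957
  solve Keq expr → x = 9.2074e-04; check Q = 3.1970e+04

[J]_eq = 1.593 M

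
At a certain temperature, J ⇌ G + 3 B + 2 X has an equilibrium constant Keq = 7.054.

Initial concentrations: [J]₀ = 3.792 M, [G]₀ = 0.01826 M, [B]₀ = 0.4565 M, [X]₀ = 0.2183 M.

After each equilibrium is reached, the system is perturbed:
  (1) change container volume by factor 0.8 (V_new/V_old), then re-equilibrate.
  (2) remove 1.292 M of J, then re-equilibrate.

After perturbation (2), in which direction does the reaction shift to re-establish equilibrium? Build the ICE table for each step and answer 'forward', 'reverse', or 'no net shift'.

Q₀ = 2.1830e-05 vs Keq = 7.054 ⇒ Q<K, forward
Step 1:
                    J           G           B           X
  init          3.792     0.01826      0.4565      0.2183
  Δ           -0.6539      0.6539       1.962       1.308
  eq            3.138      0.6722       2.418       1.526
  solve Keq expr → x = 0.6539; check Q = 7.054
Then change container volume by factor 0.8 (V_new/V_old).
Step 2:
                    J           G           B           X
  init          3.923      0.8402       3.023       1.908
  Δ            0.1572     -0.1572     -0.4717     -0.3145
  eq             4.08       0.683       2.551       1.593
  solve Keq expr → x = -0.1572; check Q = 7.054
Then remove 1.292 M of J.
Step 3:
                    J           G           B           X
  init          2.788       0.683       2.551       1.593
  Δ           0.04707    -0.04707     -0.1412    -0.09414
  eq            2.835      0.6359        2.41       1.499
  solve Keq expr → x = -0.04707; check Q = 7.054

Direction: reverse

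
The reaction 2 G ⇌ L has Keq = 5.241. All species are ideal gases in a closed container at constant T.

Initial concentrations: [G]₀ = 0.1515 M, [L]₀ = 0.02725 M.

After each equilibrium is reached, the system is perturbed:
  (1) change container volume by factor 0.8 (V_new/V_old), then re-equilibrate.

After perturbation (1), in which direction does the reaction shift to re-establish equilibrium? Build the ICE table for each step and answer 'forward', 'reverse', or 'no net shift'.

Q₀ = 1.187 vs Keq = 5.241 ⇒ Q<K, forward
Step 1:
                   G          L
  I           0.1515    0.02725
  C         -0.05112    0.02556
  E           0.1004    0.05281
  solve Keq expr → x = 0.02556; check Q = 5.241
Then change container volume by factor 0.8 (V_new/V_old).
Step 2:
                   G          L
  I           0.1255    0.06601
  C        -0.009343   0.004672
  E           0.1161    0.07068
  solve Keq expr → x = 0.004672; check Q = 5.241

Direction: forward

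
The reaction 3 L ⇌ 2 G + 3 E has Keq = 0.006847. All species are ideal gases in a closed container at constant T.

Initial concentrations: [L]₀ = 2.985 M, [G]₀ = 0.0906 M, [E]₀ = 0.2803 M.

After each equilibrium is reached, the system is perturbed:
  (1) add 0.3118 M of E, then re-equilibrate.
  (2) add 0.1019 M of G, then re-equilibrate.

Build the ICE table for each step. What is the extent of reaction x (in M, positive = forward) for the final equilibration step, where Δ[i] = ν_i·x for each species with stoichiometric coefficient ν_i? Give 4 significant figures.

x = -0.02289 M

Q₀ = 6.7966e-06 vs Keq = 0.006847 ⇒ Q<K, forward
Step 1:
                  L         G         E
  init        2.985    0.0906    0.2803
  Δ         -0.5257    0.3505    0.5257
  eq          2.459    0.4411     0.806
  solve Keq expr → x = 0.1752; check Q = 0.006847
Then add 0.3118 M of E.
Step 2:
                  L         G         E
  init        2.459    0.4411     1.118
  Δ          0.1323  -0.08818   -0.1323
  eq          2.592    0.3529    0.9855
  solve Keq expr → x = -0.04409; check Q = 0.006847
Then add 0.1019 M of G.
Step 3:
                  L         G         E
  init        2.592    0.4548    0.9855
  Δ         0.06868  -0.04578  -0.06868
  eq           2.66     0.409    0.9168
  solve Keq expr → x = -0.02289; check Q = 0.006847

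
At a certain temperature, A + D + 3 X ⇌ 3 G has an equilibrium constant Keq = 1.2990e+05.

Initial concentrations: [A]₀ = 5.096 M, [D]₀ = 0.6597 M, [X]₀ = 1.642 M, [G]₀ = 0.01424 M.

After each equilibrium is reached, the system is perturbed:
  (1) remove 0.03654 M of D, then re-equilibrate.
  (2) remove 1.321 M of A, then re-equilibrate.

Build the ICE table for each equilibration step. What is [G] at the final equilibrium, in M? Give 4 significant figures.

Q₀ = 1.9401e-07 vs Keq = 1.2990e+05 ⇒ Q<K, forward
Step 1:
                   A          D          X          G
  I            5.096     0.6597      1.642    0.01424
  C          -0.5345    -0.5345     -1.603      1.603
  E            4.562     0.1252     0.0385      1.618
  solve Keq expr → x = 0.5345; check Q = 1.2990e+05
Then remove 0.03654 M of D.
Step 2:
                   A          D          X          G
  I            4.562    0.08866     0.0385      1.618
  C         0.001447   0.001447   0.004341  -0.004341
  E            4.563    0.09011    0.04284      1.613
  solve Keq expr → x = -0.001447; check Q = 1.2990e+05
Then remove 1.321 M of A.
Step 3:
                   A          D          X          G
  I            3.242    0.09011    0.04284      1.613
  C         0.001581   0.001581   0.004744  -0.004744
  E            3.244    0.09169    0.04759      1.609
  solve Keq expr → x = -0.001581; check Q = 1.2990e+05

[G]_eq = 1.609 M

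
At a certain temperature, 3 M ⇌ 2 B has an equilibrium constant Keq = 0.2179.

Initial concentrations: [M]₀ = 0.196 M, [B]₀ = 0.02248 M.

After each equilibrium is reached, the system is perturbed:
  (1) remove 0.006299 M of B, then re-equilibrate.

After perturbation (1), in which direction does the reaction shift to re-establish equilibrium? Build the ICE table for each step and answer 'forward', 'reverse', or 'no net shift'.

Direction: forward

Q₀ = 0.06712 vs Keq = 0.2179 ⇒ Q<K, forward
Step 1:
                    M           B
  Initial       0.196     0.02248
  Change      -0.0186      0.0124
  Equil        0.1774     0.03488
  solve Keq expr → x = 0.0062; check Q = 0.2179
Then remove 0.006299 M of B.
Step 2:
                    M           B
  Initial      0.1774     0.02858
  Change    -0.006569     0.00438
  Equil        0.1708     0.03296
  solve Keq expr → x = 0.00219; check Q = 0.2179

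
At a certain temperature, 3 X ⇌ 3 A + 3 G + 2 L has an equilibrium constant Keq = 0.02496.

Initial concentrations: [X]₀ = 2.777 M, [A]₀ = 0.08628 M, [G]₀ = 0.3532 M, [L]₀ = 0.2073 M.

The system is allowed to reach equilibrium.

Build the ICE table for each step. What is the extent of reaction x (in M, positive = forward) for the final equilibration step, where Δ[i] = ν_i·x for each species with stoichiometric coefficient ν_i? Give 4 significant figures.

Q₀ = 5.6789e-08 vs Keq = 0.02496 ⇒ Q<K, forward
Step 1:
                   X          A          G          L
  Initial      2.777    0.08628     0.3532     0.2073
  Change     -0.6859     0.6859     0.6859     0.4573
  Equil        2.091     0.7722      1.039     0.6646
  solve Keq expr → x = 0.2286; check Q = 0.02496

x = 0.2286 M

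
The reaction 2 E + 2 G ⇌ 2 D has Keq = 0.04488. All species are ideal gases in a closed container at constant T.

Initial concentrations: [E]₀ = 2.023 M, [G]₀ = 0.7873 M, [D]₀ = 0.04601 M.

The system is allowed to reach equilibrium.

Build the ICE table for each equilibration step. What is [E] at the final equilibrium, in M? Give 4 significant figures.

Q₀ = 8.3451e-04 vs Keq = 0.04488 ⇒ Q<K, forward
Step 1:
                  E         G         D
  I           2.023    0.7873   0.04601
  C         -0.1873   -0.1873    0.1873
  E           1.836       0.6    0.2333
  solve Keq expr → x = 0.09366; check Q = 0.04488

[E]_eq = 1.836 M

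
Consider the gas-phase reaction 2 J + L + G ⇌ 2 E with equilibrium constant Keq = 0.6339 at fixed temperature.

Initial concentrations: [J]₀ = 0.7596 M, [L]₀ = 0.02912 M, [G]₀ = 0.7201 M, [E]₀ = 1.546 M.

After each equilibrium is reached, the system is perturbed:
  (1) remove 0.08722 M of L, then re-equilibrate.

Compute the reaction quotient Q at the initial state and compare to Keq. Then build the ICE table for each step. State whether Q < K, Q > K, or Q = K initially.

Q₀ = 197.5 vs Keq = 0.6339 ⇒ Q>K, reverse
Step 1:
                  J         L         G         E
  init       0.7596   0.02912    0.7201     1.546
  Δ          0.7484    0.3742    0.3742   -0.7484
  eq          1.508    0.4033     1.094    0.7976
  solve Keq expr → x = -0.3742; check Q = 0.6339
Then remove 0.08722 M of L.
Step 2:
                  J         L         G         E
  init        1.508    0.3161     1.094    0.7976
  Δ         0.04153   0.02076   0.02076  -0.04153
  eq           1.55    0.3369     1.115    0.7561
  solve Keq expr → x = -0.02076; check Q = 0.6339

Q₀ = 197.5; Q > K (proceeds reverse)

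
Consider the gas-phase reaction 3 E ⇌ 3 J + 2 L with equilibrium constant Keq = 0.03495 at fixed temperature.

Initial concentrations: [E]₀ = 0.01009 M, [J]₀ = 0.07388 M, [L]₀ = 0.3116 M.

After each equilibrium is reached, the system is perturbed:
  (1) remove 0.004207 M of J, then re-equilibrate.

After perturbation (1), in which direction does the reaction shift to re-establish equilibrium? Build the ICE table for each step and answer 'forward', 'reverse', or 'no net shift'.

Direction: forward

Q₀ = 38.12 vs Keq = 0.03495 ⇒ Q>K, reverse
Step 1:
                   E          J          L
  init       0.01009    0.07388     0.3116
  Δ          0.03782   -0.03782   -0.02522
  eq         0.04791    0.03606     0.2864
  solve Keq expr → x = -0.01261; check Q = 0.03495
Then remove 0.004207 M of J.
Step 2:
                   E          J          L
  init       0.04791    0.03185     0.2864
  Δ         -0.00233    0.00233   0.001553
  eq         0.04558    0.03418     0.2879
  solve Keq expr → x = 7.7670e-04; check Q = 0.03495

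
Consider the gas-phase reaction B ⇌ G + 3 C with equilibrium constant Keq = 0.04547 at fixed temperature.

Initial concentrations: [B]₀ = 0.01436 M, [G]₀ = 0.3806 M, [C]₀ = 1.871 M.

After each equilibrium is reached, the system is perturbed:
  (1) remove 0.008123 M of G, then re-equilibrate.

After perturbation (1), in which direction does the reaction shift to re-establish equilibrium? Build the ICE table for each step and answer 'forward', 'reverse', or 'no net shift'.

Direction: forward

Q₀ = 173.6 vs Keq = 0.04547 ⇒ Q>K, reverse
Step 1:
                    B           G           C
  init        0.01436      0.3806       1.871
  Δ            0.3505     -0.3505      -1.051
  eq           0.3648     0.03013      0.8196
  solve Keq expr → x = -0.3505; check Q = 0.04547
Then remove 0.008123 M of G.
Step 2:
                    B           G           C
  init         0.3648     0.02201      0.8196
  Δ         -0.005824    0.005824     0.01747
  eq            0.359     0.02783      0.8371
  solve Keq expr → x = 0.005824; check Q = 0.04547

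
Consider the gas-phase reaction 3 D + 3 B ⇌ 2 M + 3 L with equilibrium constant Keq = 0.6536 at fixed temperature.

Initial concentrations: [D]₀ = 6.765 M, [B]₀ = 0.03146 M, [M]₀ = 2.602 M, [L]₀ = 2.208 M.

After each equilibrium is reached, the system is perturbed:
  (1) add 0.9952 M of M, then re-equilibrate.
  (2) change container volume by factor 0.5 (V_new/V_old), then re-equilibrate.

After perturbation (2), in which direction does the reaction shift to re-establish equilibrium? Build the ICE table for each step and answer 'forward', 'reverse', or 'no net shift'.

Q₀ = 7560 vs Keq = 0.6536 ⇒ Q>K, reverse
Step 1:
                  D         B         M         L
  Initial     6.765   0.03146     2.602     2.208
  Change     0.4556    0.4556   -0.3037   -0.4556
  Equil       7.221     0.487     2.298     1.752
  solve Keq expr → x = -0.1519; check Q = 0.6536
Then add 0.9952 M of M.
Step 2:
                  D         B         M         L
  Initial     7.221     0.487     3.293     1.752
  Change    0.08729   0.08729  -0.05819  -0.08729
  Equil       7.308    0.5743     3.235     1.665
  solve Keq expr → x = -0.0291; check Q = 0.6536
Then change container volume by factor 0.5 (V_new/V_old).
Step 3:
                  D         B         M         L
  Initial     14.62     1.149     6.471      3.33
  Change    -0.1685   -0.1685    0.1123    0.1685
  Equil       14.45    0.9802     6.583     3.499
  solve Keq expr → x = 0.05616; check Q = 0.6536

Direction: forward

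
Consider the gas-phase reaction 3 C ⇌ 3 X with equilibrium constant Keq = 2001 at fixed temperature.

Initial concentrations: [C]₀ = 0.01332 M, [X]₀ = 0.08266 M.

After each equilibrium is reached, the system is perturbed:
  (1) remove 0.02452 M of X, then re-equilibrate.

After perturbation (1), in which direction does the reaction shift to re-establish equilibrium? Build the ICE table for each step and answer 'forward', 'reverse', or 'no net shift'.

Q₀ = 239 vs Keq = 2001 ⇒ Q<K, forward
Step 1:
                    C           X
  I           0.01332     0.08266
  C         -0.006263    0.006263
  E          0.007057     0.08892
  solve Keq expr → x = 0.002088; check Q = 2001
Then remove 0.02452 M of X.
Step 2:
                    C           X
  I          0.007057      0.0644
  C         -0.001803    0.001803
  E          0.005254     0.06621
  solve Keq expr → x = 6.0092e-04; check Q = 2001

Direction: forward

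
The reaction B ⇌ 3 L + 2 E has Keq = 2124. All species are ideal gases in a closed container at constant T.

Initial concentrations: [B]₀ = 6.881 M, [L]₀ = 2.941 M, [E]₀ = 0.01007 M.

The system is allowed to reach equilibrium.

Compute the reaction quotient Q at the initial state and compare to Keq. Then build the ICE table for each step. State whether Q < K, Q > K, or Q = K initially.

Q₀ = 3.7488e-04 vs Keq = 2124 ⇒ Q<K, forward
Step 1:
                  B         L         E
  Initial     6.881     2.941   0.01007
  Change     -1.954     5.861     3.907
  Equil       4.927     8.802     3.917
  solve Keq expr → x = 1.954; check Q = 2124

Q₀ = 3.7488e-04; Q < K (proceeds forward)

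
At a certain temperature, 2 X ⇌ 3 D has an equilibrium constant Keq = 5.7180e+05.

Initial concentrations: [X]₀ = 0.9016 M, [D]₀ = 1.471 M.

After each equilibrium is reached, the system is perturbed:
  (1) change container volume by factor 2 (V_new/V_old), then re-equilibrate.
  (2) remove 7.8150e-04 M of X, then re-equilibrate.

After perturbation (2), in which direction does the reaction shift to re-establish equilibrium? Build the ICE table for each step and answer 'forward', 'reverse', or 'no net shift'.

Direction: reverse

Q₀ = 3.916 vs Keq = 5.7180e+05 ⇒ Q<K, forward
Step 1:
                  X         D
  Initial    0.9016     1.471
  Change    -0.8954     1.343
  Equil    0.006243     2.814
  solve Keq expr → x = 0.4477; check Q = 5.7180e+05
Then change container volume by factor 2 (V_new/V_old).
Step 2:
                  X         D
  Initial  0.003121     1.407
  Change  -9.1101e-04  0.001367
  Equil     0.00221     1.408
  solve Keq expr → x = 4.5550e-04; check Q = 5.7180e+05
Then remove 7.8150e-04 M of X.
Step 3:
                  X         D
  Initial  0.001429     1.408
  Change  7.7875e-04 -0.001168
  Equil    0.002208     1.407
  solve Keq expr → x = -3.8938e-04; check Q = 5.7180e+05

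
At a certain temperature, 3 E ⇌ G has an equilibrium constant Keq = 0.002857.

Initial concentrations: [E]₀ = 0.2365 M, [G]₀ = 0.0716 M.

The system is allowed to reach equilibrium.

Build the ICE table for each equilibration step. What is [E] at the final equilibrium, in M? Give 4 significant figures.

Q₀ = 5.413 vs Keq = 0.002857 ⇒ Q>K, reverse
Step 1:
                  E         G
  init       0.2365    0.0716
  Δ           0.214  -0.07134
  eq         0.4505 2.6124e-04
  solve Keq expr → x = -0.07134; check Q = 0.002857

[E]_eq = 0.4505 M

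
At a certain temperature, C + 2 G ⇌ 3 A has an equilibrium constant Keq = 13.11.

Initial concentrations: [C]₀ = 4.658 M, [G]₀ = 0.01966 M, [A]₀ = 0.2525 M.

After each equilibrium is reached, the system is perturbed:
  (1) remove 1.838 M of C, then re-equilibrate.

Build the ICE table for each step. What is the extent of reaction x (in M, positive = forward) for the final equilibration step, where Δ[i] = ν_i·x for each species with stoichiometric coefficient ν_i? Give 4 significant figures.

x = -0.002002 M

Q₀ = 8.942 vs Keq = 13.11 ⇒ Q<K, forward
Step 1:
                  C         G         A
  init        4.658   0.01966    0.2525
  Δ       -0.001493 -0.002987   0.00448
  eq          4.657   0.01667     0.257
  solve Keq expr → x = 0.001493; check Q = 13.11
Then remove 1.838 M of C.
Step 2:
                  C         G         A
  init        2.819   0.01667     0.257
  Δ        0.002002  0.004004 -0.006005
  eq          2.821   0.02068     0.251
  solve Keq expr → x = -0.002002; check Q = 13.11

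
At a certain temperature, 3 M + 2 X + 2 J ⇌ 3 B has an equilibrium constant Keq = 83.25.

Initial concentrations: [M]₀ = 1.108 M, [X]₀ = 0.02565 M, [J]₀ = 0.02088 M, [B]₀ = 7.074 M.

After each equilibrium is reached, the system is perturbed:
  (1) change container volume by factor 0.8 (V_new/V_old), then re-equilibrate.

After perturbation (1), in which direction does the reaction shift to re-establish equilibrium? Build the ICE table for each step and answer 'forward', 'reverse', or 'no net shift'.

Direction: forward

Q₀ = 9.0728e+08 vs Keq = 83.25 ⇒ Q>K, reverse
Step 1:
                    M           X           J           B
  init          1.108     0.02565     0.02088       7.074
  Δ             1.042      0.6945      0.6945      -1.042
  eq             2.15      0.7201      0.7154       6.032
  solve Keq expr → x = -0.3472; check Q = 83.25
Then change container volume by factor 0.8 (V_new/V_old).
Step 2:
                    M           X           J           B
  init          2.687      0.9002      0.8942        7.54
  Δ           -0.1878     -0.1252     -0.1252      0.1878
  eq            2.499      0.7749       0.769       7.728
  solve Keq expr → x = 0.06262; check Q = 83.25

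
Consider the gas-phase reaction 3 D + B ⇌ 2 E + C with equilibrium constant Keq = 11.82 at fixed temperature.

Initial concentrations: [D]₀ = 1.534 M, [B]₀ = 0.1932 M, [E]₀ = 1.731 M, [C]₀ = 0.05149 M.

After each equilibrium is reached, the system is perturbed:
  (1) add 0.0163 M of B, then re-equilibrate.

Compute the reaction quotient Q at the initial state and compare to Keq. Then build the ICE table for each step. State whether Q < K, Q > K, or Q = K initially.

Q₀ = 0.2212 vs Keq = 11.82 ⇒ Q<K, forward
Step 1:
                   D          B          E          C
  Initial      1.534     0.1932      1.731    0.05149
  Change       -0.43    -0.1433     0.2867     0.1433
  Equil        1.104    0.04987      2.018     0.1948
  solve Keq expr → x = 0.1433; check Q = 11.82
Then add 0.0163 M of B.
Step 2:
                   D          B          E          C
  Initial      1.104    0.06617      2.018     0.1948
  Change    -0.02695  -0.008982    0.01796   0.008982
  Equil        1.077    0.05718      2.036     0.2038
  solve Keq expr → x = 0.008982; check Q = 11.82

Q₀ = 0.2212; Q < K (proceeds forward)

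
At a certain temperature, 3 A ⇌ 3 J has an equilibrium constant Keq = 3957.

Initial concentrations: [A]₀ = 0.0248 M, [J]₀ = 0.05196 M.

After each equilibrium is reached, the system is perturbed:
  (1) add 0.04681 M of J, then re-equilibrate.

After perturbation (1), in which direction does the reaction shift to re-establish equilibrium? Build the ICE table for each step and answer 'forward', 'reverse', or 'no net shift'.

Q₀ = 9.197 vs Keq = 3957 ⇒ Q<K, forward
Step 1:
                    A           J
  init         0.0248     0.05196
  Δ          -0.02024     0.02024
  eq         0.004564      0.0722
  solve Keq expr → x = 0.006745; check Q = 3957
Then add 0.04681 M of J.
Step 2:
                    A           J
  init       0.004564       0.119
  Δ          0.002784   -0.002784
  eq         0.007348      0.1162
  solve Keq expr → x = -9.2784e-04; check Q = 3957

Direction: reverse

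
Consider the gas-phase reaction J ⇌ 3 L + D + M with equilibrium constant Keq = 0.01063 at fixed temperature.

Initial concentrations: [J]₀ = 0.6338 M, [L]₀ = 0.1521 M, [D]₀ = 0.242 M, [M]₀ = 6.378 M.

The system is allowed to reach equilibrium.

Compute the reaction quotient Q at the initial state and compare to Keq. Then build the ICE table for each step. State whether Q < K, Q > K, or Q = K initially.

Q₀ = 0.008569; Q < K (proceeds forward)

Q₀ = 0.008569 vs Keq = 0.01063 ⇒ Q<K, forward
Step 1:
                   J          L          D          M
  init        0.6338     0.1521      0.242      6.378
  Δ        -0.003415    0.01025   0.003415   0.003415
  eq          0.6304     0.1623     0.2454      6.381
  solve Keq expr → x = 0.003415; check Q = 0.01063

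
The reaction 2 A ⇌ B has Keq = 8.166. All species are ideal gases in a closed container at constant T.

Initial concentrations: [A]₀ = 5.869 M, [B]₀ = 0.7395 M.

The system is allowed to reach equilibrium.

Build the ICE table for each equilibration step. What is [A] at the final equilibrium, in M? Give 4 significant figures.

[A]_eq = 0.6408 M

Q₀ = 0.02147 vs Keq = 8.166 ⇒ Q<K, forward
Step 1:
                  A         B
  I           5.869    0.7395
  C          -5.228     2.614
  E          0.6408     3.354
  solve Keq expr → x = 2.614; check Q = 8.166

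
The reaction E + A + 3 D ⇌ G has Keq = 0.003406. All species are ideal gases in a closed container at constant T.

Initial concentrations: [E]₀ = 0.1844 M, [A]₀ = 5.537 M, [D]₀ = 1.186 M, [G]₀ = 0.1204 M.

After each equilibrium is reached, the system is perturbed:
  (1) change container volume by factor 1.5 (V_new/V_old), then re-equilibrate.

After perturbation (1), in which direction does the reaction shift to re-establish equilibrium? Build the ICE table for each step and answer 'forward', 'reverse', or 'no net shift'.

Direction: reverse

Q₀ = 0.07069 vs Keq = 0.003406 ⇒ Q>K, reverse
Step 1:
                    E           A           D           G
  Initial      0.1844       5.537       1.186      0.1204
  Change       0.1021      0.1021      0.3063     -0.1021
  Equil        0.2865       5.639       1.492     0.01829
  solve Keq expr → x = -0.1021; check Q = 0.003406
Then change container volume by factor 1.5 (V_new/V_old).
Step 2:
                    E           A           D           G
  Initial       0.191       3.759      0.9949     0.01219
  Change     0.009436    0.009436     0.02831   -0.009436
  Equil        0.2004       3.769       1.023    0.002756
  solve Keq expr → x = -0.009436; check Q = 0.003406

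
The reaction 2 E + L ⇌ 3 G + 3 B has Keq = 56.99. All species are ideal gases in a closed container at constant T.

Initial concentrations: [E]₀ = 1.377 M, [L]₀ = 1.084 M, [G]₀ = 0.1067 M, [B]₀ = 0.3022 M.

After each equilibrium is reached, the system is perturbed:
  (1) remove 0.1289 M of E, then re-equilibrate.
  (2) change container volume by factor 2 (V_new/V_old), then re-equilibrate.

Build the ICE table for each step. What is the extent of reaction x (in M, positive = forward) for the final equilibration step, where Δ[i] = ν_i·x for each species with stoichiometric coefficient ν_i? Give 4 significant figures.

Q₀ = 1.6311e-05 vs Keq = 56.99 ⇒ Q<K, forward
Step 1:
                  E         L         G         B
  Initial     1.377     1.084    0.1067    0.3022
  Change    -0.8507   -0.4254     1.276     1.276
  Equil      0.5263    0.6586     1.383     1.578
  solve Keq expr → x = 0.4254; check Q = 56.99
Then remove 0.1289 M of E.
Step 2:
                  E         L         G         B
  Initial    0.3974    0.6586     1.383     1.578
  Change    0.04779   0.02389  -0.07168  -0.07168
  Equil      0.4452    0.6825     1.311     1.507
  solve Keq expr → x = -0.02389; check Q = 56.99
Then change container volume by factor 2 (V_new/V_old).
Step 3:
                  E         L         G         B
  Initial    0.2226    0.3413    0.6556    0.7533
  Change   -0.08433  -0.04217    0.1265    0.1265
  Equil      0.1382    0.2991    0.7821    0.8798
  solve Keq expr → x = 0.04217; check Q = 56.99

x = 0.04217 M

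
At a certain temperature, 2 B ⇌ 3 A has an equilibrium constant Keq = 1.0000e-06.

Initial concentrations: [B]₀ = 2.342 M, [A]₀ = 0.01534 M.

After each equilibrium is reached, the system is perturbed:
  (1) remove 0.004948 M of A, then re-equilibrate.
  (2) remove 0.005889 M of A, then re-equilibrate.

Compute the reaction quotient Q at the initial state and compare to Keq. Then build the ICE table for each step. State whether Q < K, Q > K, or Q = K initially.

Q₀ = 6.5812e-07 vs Keq = 1.0000e-06 ⇒ Q<K, forward
Step 1:
                    B           A
  init          2.342     0.01534
  Δ         -0.001525    0.002288
  eq             2.34     0.01763
  solve Keq expr → x = 7.6266e-04; check Q = 1.0000e-06
Then remove 0.004948 M of A.
Step 2:
                    B           A
  init           2.34     0.01268
  Δ         -0.003288    0.004931
  eq            2.337     0.01761
  solve Keq expr → x = 0.001644; check Q = 1.0000e-06
Then remove 0.005889 M of A.
Step 3:
                    B           A
  init          2.337     0.01172
  Δ         -0.003913    0.005869
  eq            2.333     0.01759
  solve Keq expr → x = 0.001956; check Q = 1.0000e-06

Q₀ = 6.5812e-07; Q < K (proceeds forward)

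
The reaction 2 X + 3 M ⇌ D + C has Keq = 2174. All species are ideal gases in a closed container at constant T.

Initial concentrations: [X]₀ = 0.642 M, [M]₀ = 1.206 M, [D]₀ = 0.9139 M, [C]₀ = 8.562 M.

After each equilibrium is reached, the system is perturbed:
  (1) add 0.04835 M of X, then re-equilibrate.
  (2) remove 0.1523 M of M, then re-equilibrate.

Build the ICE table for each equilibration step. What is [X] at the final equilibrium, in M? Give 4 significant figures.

[X]_eq = 0.2596 M

Q₀ = 10.82 vs Keq = 2174 ⇒ Q<K, forward
Step 1:
                   X          M          D          C
  Initial      0.642      1.206     0.9139      8.562
  Change     -0.4592    -0.6888     0.2296     0.2296
  Equil       0.1828     0.5172      1.143      8.792
  solve Keq expr → x = 0.2296; check Q = 2174
Then add 0.04835 M of X.
Step 2:
                   X          M          D          C
  Initial     0.2312     0.5172      1.143      8.792
  Change    -0.02512   -0.03768    0.01256    0.01256
  Equil        0.206     0.4795      1.156      8.804
  solve Keq expr → x = 0.01256; check Q = 2174
Then remove 0.1523 M of M.
Step 3:
                   X          M          D          C
  Initial      0.206     0.3272      1.156      8.804
  Change     0.05352    0.08027   -0.02676   -0.02676
  Equil       0.2596     0.4075      1.129      8.777
  solve Keq expr → x = -0.02676; check Q = 2174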